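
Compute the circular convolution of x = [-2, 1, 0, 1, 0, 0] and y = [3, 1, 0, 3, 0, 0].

(x ⊛ y)[n] = Σ(m=0 to 5) x[m] · y[(n-m) mod 6]

Computing each output sample:
(x ⊛ y)[0] = -3
(x ⊛ y)[1] = 1
(x ⊛ y)[2] = 1
(x ⊛ y)[3] = -3
(x ⊛ y)[4] = 4
(x ⊛ y)[5] = 0

x ⊛ y = [-3, 1, 1, -3, 4, 0]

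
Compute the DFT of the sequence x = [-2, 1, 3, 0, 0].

X[k] = Σ(n=0 to 4) x[n] · ω_5^(nk)
where ω_5 = e^(-2πi/5)

Computing each X[k]:
X[0] = 2
X[1] = -4.1180-2.7144i
X[2] = -1.8820+2.2654i
X[3] = -1.8820-2.2654i
X[4] = -4.1180+2.7144i

X = [2, -4.1180-2.7144i, -1.8820+2.2654i, -1.8820-2.2654i, -4.1180+2.7144i]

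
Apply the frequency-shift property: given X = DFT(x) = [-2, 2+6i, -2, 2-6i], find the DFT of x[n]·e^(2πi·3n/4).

Modulation property: DFT(ω_4^(-3n)·x[n]) = X[(k-3) mod 4], so circularly shift X by 3 positions.

X[k-3] = [2+6i, -2, 2-6i, -2]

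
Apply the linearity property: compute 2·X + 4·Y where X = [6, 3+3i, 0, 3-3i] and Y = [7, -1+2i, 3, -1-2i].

By linearity: DFT(2x + 4y) = 2·DFT(x) + 4·DFT(y)
= 2·[6, 3+3i, 0, 3-3i] + 4·[7, -1+2i, 3, -1-2i]

Computing element-wise:
Z[0] = 2·(6) + 4·(7) = 40
Z[1] = 2·(3+3i) + 4·(-1+2i) = 2+14i
Z[2] = 2·(0) + 4·(3) = 12
Z[3] = 2·(3-3i) + 4·(-1-2i) = 2-14i

DFT(2x + 4y) = 2·X + 4·Y = [40, 2+14i, 12, 2-14i]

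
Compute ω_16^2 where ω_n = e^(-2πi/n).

ω_16^2 = e^(-2πi·2/16)
= cos(-2π·2/16) + i·sin(-2π·2/16)
= cos(-4π/16) + i·sin(-4π/16)

ω_16^2 = cos(-4π/16) + i·sin(-4π/16) = 0.7071-0.7071i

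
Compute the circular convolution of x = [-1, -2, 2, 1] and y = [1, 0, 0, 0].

(x ⊛ y)[n] = Σ(m=0 to 3) x[m] · y[(n-m) mod 4]

Computing each output sample:
(x ⊛ y)[0] = -1
(x ⊛ y)[1] = -2
(x ⊛ y)[2] = 2
(x ⊛ y)[3] = 1

x ⊛ y = [-1, -2, 2, 1]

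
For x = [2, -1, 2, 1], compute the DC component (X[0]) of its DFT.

X[0] = Σ(n=0 to 3) x[n] · ω_4^0 = Σ x[n]
= (2) + (-1) + (2) + (1)

X[0] = 4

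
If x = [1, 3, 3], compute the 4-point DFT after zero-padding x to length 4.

Original 3-point DFT: [7, -2, -2]
Zero-padded 4-point DFT provides frequency interpolation.

DFT_4([x, 0, ...]) = [7, -2-3i, 1, -2+3i]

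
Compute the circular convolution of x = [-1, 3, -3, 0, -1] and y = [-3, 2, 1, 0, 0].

(x ⊛ y)[n] = Σ(m=0 to 4) x[m] · y[(n-m) mod 5]

Computing each output sample:
(x ⊛ y)[0] = 1
(x ⊛ y)[1] = -12
(x ⊛ y)[2] = 14
(x ⊛ y)[3] = -3
(x ⊛ y)[4] = 0

x ⊛ y = [1, -12, 14, -3, 0]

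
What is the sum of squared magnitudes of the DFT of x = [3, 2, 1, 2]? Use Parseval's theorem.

Parseval: Σ|x[n]|² = (1/N)Σ|X[k]|², so Σ|X[k]|² = N·Σ|x[n]|² = 4·18.0000

Σ|X[k]|² = N·Σ|x[n]|² = 4·18.0000 = 72.0000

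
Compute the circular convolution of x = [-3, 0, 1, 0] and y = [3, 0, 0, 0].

(x ⊛ y)[n] = Σ(m=0 to 3) x[m] · y[(n-m) mod 4]

Computing each output sample:
(x ⊛ y)[0] = -9
(x ⊛ y)[1] = 0
(x ⊛ y)[2] = 3
(x ⊛ y)[3] = 0

x ⊛ y = [-9, 0, 3, 0]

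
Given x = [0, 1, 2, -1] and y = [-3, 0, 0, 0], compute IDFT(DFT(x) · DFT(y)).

(x ⊛ y)[n] = Σ(m=0 to 3) x[m] · y[(n-m) mod 4]

Computing each output sample:
(x ⊛ y)[0] = 0
(x ⊛ y)[1] = -3
(x ⊛ y)[2] = -6
(x ⊛ y)[3] = 3

x ⊛ y = [0, -3, -6, 3]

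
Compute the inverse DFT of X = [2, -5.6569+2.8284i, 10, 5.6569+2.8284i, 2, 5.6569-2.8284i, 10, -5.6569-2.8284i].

x[n] = (1/8) Σ(k=0 to 7) X[k] · e^(2πikn/8)

Computing each x[n]:
x[0] = 3
x[1] = -3
x[2] = -2
x[3] = 1
x[4] = 3
x[5] = 3
x[6] = -2
x[7] = -1

x = [3, -3, -2, 1, 3, 3, -2, -1]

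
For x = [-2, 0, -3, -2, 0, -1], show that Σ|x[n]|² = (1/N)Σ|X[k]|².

Time domain:
Σ|x[n]|² = |-2|² + |0|² + |-3|² + |-2|² + |0|² + |-1|² = 18.0000

Frequency domain:
(1/6)Σ|X[k]|² = (1/6)(|-8|² + |1.0000+1.7321i|² + |-2.0000-3.4641i|² + |-2|² + |-2.0000+3.4641i|² + |1.0000-1.7321i|²) = (1/6)·108.0000 = 18.0000

Both sides agree, confirming Parseval's theorem.

Σ|x[n]|² = (1/N)Σ|X[k]|² = 18.0000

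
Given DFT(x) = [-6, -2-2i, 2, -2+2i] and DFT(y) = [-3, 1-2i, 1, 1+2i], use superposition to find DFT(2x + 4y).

By linearity: DFT(2x + 4y) = 2·DFT(x) + 4·DFT(y)
= 2·[-6, -2-2i, 2, -2+2i] + 4·[-3, 1-2i, 1, 1+2i]

Computing element-wise:
Z[0] = 2·(-6) + 4·(-3) = -24
Z[1] = 2·(-2-2i) + 4·(1-2i) = -12i
Z[2] = 2·(2) + 4·(1) = 8
Z[3] = 2·(-2+2i) + 4·(1+2i) = 12i

DFT(2x + 4y) = 2·X + 4·Y = [-24, -12i, 8, 12i]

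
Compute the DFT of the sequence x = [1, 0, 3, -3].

X[k] = Σ(n=0 to 3) x[n] · ω_4^(nk)
where ω_4 = e^(-2πi/4)

Computing each X[k]:
X[0] = 1
X[1] = -2-3i
X[2] = 7
X[3] = -2+3i

X = [1, -2-3i, 7, -2+3i]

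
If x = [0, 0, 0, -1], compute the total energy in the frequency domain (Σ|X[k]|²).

Parseval: Σ|x[n]|² = (1/N)Σ|X[k]|², so Σ|X[k]|² = N·Σ|x[n]|² = 4·1.0000

Σ|X[k]|² = N·Σ|x[n]|² = 4·1.0000 = 4.0000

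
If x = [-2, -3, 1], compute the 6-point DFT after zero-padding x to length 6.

Original 3-point DFT: [-4, -1.0000+3.4641i, -1.0000-3.4641i]
Zero-padded 6-point DFT provides frequency interpolation.

DFT_6([x, 0, ...]) = [-4, -4.0000+1.7321i, -1.0000+3.4641i, 2, -1.0000-3.4641i, -4.0000-1.7321i]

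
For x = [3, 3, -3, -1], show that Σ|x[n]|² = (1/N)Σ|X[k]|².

Time domain:
Σ|x[n]|² = |3|² + |3|² + |-3|² + |-1|² = 28.0000

Frequency domain:
(1/4)Σ|X[k]|² = (1/4)(|2|² + |6-4i|² + |-2|² + |6+4i|²) = (1/4)·112.0000 = 28.0000

Both sides agree, confirming Parseval's theorem.

Σ|x[n]|² = (1/N)Σ|X[k]|² = 28.0000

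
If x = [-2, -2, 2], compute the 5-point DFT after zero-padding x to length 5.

Original 3-point DFT: [-2, -2.0000+3.4641i, -2.0000-3.4641i]
Zero-padded 5-point DFT provides frequency interpolation.

DFT_5([x, 0, ...]) = [-2, -4.2361+0.7265i, 0.2361+3.0777i, 0.2361-3.0777i, -4.2361-0.7265i]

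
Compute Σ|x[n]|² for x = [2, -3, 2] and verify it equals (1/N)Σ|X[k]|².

Time domain:
Σ|x[n]|² = |2|² + |-3|² + |2|² = 17.0000

Frequency domain:
(1/3)Σ|X[k]|² = (1/3)(|1|² + |2.5000+4.3301i|² + |2.5000-4.3301i|²) = (1/3)·51.0000 = 17.0000

Both sides agree, confirming Parseval's theorem.

Σ|x[n]|² = (1/N)Σ|X[k]|² = 17.0000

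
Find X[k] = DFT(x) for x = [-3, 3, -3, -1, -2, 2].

X[k] = Σ(n=0 to 5) x[n] · ω_6^(nk)
where ω_6 = e^(-2πi/6)

Computing each X[k]:
X[0] = -4
X[1] = 3
X[2] = -4.0000-1.7321i
X[3] = -12
X[4] = -4.0000+1.7321i
X[5] = 3

X = [-4, 3, -4.0000-1.7321i, -12, -4.0000+1.7321i, 3]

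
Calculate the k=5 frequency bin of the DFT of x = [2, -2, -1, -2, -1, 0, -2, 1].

X[5] = Σ(n=0 to 7) x[n] · ω_8^(5n) where ω_8 = e^(-2πi/8)
= (2)·ω_8^0 + (-2)·ω_8^5 + (-1)·ω_8^10 + (-2)·ω_8^15 + (-1)·ω_8^20 + (0)·ω_8^25 + (-2)·ω_8^30 + (1)·ω_8^35

X[5] = 2.2929-4.5355i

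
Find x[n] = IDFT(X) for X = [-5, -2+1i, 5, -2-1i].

x[n] = (1/4) Σ(k=0 to 3) X[k] · e^(2πikn/4)

Computing each x[n]:
x[0] = -1
x[1] = -3
x[2] = 1
x[3] = -2

x = [-1, -3, 1, -2]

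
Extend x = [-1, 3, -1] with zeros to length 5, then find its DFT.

Original 3-point DFT: [1, -2.0000-3.4641i, -2.0000+3.4641i]
Zero-padded 5-point DFT provides frequency interpolation.

DFT_5([x, 0, ...]) = [1, 0.7361-2.2654i, -3.7361-2.7144i, -3.7361+2.7144i, 0.7361+2.2654i]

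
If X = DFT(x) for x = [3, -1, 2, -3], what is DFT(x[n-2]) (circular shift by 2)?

Time shift by 2: X_shifted[k] = ω_4^(2k) · X[k]
Shifted x = [2, -3, 3, -1]

DFT(x[n-2]) = [1, -1+2i, 9, -1-2i]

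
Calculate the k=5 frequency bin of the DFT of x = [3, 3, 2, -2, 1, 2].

X[5] = Σ(n=0 to 5) x[n] · ω_6^(5n) where ω_6 = e^(-2πi/6)
= (3)·ω_6^0 + (3)·ω_6^5 + (2)·ω_6^10 + (-2)·ω_6^15 + (1)·ω_6^20 + (2)·ω_6^25

X[5] = 6.0000+1.7321i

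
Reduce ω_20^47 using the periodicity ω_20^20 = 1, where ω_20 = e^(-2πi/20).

Since ω_20^20 = 1, powers reduce modulo 20.
47 mod 20 = 7
So ω_20^47 = ω_20^7 = e^(-2πi·7/20)

ω_20^47 = ω_20^7 = -0.5878-0.8090i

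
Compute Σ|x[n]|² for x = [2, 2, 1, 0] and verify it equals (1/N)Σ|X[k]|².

Time domain:
Σ|x[n]|² = |2|² + |2|² + |1|² + |0|² = 9.0000

Frequency domain:
(1/4)Σ|X[k]|² = (1/4)(|5|² + |1-2i|² + |1|² + |1+2i|²) = (1/4)·36.0000 = 9.0000

Both sides agree, confirming Parseval's theorem.

Σ|x[n]|² = (1/N)Σ|X[k]|² = 9.0000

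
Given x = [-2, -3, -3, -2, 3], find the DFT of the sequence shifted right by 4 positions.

Time shift by 4: X_shifted[k] = ω_5^(4k) · X[k]
Shifted x = [-3, -3, -2, 3, -2]

DFT(x[n-4]) = [-7, -5.3541+3.8900i, 1.3541-4.1675i, 1.3541+4.1675i, -5.3541-3.8900i]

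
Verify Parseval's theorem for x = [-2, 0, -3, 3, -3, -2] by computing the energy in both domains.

Time domain:
Σ|x[n]|² = |-2|² + |0|² + |-3|² + |3|² + |-3|² + |-2|² = 35.0000

Frequency domain:
(1/6)Σ|X[k]|² = (1/6)(|-7|² + |-3.0000-1.7321i|² + |5.0000-1.7321i|² + |-9|² + |5.0000+1.7321i|² + |-3.0000+1.7321i|²) = (1/6)·210.0000 = 35.0000

Both sides agree, confirming Parseval's theorem.

Σ|x[n]|² = (1/N)Σ|X[k]|² = 35.0000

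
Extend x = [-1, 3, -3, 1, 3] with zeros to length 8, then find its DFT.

Original 5-point DFT: [3, 2.4721+2.3511i, -6.4721-3.8042i, -6.4721+3.8042i, 2.4721-2.3511i]
Zero-padded 8-point DFT provides frequency interpolation.

DFT_8([x, 0, ...]) = [3, -2.5858+0.1716i, 5-2i, -5.4142-5.8284i, -5, -5.4142+5.8284i, 5+2i, -2.5858-0.1716i]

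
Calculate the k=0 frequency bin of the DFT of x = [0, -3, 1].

X[0] = Σ(n=0 to 2) x[n] · ω_3^0 = Σ x[n]
= (0) + (-3) + (1)

X[0] = -2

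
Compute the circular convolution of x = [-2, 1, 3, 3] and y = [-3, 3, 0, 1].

(x ⊛ y)[n] = Σ(m=0 to 3) x[m] · y[(n-m) mod 4]

Computing each output sample:
(x ⊛ y)[0] = 16
(x ⊛ y)[1] = -6
(x ⊛ y)[2] = -3
(x ⊛ y)[3] = -2

x ⊛ y = [16, -6, -3, -2]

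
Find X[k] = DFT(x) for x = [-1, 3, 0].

X[k] = Σ(n=0 to 2) x[n] · ω_3^(nk)
where ω_3 = e^(-2πi/3)

Computing each X[k]:
X[0] = 2
X[1] = -2.5000-2.5981i
X[2] = -2.5000+2.5981i

X = [2, -2.5000-2.5981i, -2.5000+2.5981i]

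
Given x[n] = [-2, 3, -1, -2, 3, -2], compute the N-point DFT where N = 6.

X[k] = Σ(n=0 to 5) x[n] · ω_6^(nk)
where ω_6 = e^(-2πi/6)

Computing each X[k]:
X[0] = -1
X[1] = -0.5000-0.8660i
X[2] = -5.5000-7.7942i
X[3] = 1
X[4] = -5.5000+7.7942i
X[5] = -0.5000+0.8660i

X = [-1, -0.5000-0.8660i, -5.5000-7.7942i, 1, -5.5000+7.7942i, -0.5000+0.8660i]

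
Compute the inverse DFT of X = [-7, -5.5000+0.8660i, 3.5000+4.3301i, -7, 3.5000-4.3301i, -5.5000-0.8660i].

x[n] = (1/6) Σ(k=0 to 5) X[k] · e^(2πikn/6)

Computing each x[n]:
x[0] = -3
x[1] = -3
x[2] = -1
x[3] = 3
x[4] = -3
x[5] = 0

x = [-3, -3, -1, 3, -3, 0]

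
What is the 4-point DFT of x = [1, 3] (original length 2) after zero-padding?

Original 2-point DFT: [4, -2]
Zero-padded 4-point DFT provides frequency interpolation.

DFT_4([x, 0, ...]) = [4, 1-3i, -2, 1+3i]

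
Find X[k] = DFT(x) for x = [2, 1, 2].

X[k] = Σ(n=0 to 2) x[n] · ω_3^(nk)
where ω_3 = e^(-2πi/3)

Computing each X[k]:
X[0] = 5
X[1] = 0.5000+0.8660i
X[2] = 0.5000-0.8660i

X = [5, 0.5000+0.8660i, 0.5000-0.8660i]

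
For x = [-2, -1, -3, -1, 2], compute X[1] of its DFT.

X[1] = Σ(n=0 to 4) x[n] · ω_5^(1n) where ω_5 = e^(-2πi/5)
= (-2)·ω_5^0 + (-1)·ω_5^1 + (-3)·ω_5^2 + (-1)·ω_5^3 + (2)·ω_5^4

X[1] = 1.5451+4.0287i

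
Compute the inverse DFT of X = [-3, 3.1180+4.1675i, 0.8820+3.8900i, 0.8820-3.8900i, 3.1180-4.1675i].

x[n] = (1/5) Σ(k=0 to 4) X[k] · e^(2πikn/5)

Computing each x[n]:
x[0] = 1
x[1] = -3
x[2] = -1
x[3] = -2
x[4] = 2

x = [1, -3, -1, -2, 2]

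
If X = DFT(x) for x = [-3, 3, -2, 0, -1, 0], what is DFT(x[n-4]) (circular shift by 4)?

Time shift by 4: X_shifted[k] = ω_6^(4k) · X[k]
Shifted x = [-2, 0, -1, 0, -3, 3]

DFT(x[n-4]) = [-3, 1.5000+0.8660i, -1.5000+4.3301i, -9, -1.5000-4.3301i, 1.5000-0.8660i]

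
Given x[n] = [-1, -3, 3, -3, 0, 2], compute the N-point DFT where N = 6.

X[k] = Σ(n=0 to 5) x[n] · ω_6^(nk)
where ω_6 = e^(-2πi/6)

Computing each X[k]:
X[0] = -2
X[1] = 1.7321i
X[2] = -5.0000+6.9282i
X[3] = 6
X[4] = -5.0000-6.9282i
X[5] = -1.7321i

X = [-2, 1.7321i, -5.0000+6.9282i, 6, -5.0000-6.9282i, -1.7321i]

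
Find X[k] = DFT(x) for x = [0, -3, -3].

X[k] = Σ(n=0 to 2) x[n] · ω_3^(nk)
where ω_3 = e^(-2πi/3)

Computing each X[k]:
X[0] = -6
X[1] = 3
X[2] = 3

X = [-6, 3, 3]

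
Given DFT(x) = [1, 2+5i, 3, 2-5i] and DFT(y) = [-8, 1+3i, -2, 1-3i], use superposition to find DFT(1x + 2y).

By linearity: DFT(1x + 2y) = 1·DFT(x) + 2·DFT(y)
= 1·[1, 2+5i, 3, 2-5i] + 2·[-8, 1+3i, -2, 1-3i]

Computing element-wise:
Z[0] = 1·(1) + 2·(-8) = -15
Z[1] = 1·(2+5i) + 2·(1+3i) = 4+11i
Z[2] = 1·(3) + 2·(-2) = -1
Z[3] = 1·(2-5i) + 2·(1-3i) = 4-11i

DFT(1x + 2y) = 1·X + 2·Y = [-15, 4+11i, -1, 4-11i]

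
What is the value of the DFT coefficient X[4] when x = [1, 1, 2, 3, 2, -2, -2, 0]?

X[4] = Σ(n=0 to 7) x[n] · ω_8^(4n) where ω_8 = e^(-2πi/8)
= (1)·ω_8^0 + (1)·ω_8^4 + (2)·ω_8^8 + (3)·ω_8^12 + (2)·ω_8^16 + (-2)·ω_8^20 + (-2)·ω_8^24 + (0)·ω_8^28

X[4] = 1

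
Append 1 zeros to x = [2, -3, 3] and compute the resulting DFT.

Original 3-point DFT: [2, 2.0000+5.1962i, 2.0000-5.1962i]
Zero-padded 4-point DFT provides frequency interpolation.

DFT_4([x, 0, ...]) = [2, -1+3i, 8, -1-3i]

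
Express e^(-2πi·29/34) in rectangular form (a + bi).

ω_34^29 = e^(-2πi·29/34)
= cos(-2π·29/34) + i·sin(-2π·29/34)
= cos(-58π/34) + i·sin(-58π/34)

ω_34^29 = cos(-58π/34) + i·sin(-58π/34) = 0.6026+0.7980i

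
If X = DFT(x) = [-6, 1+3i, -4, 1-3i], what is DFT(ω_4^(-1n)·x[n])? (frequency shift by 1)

Modulation property: DFT(ω_4^(-1n)·x[n]) = X[(k-1) mod 4], so circularly shift X by 1 positions.

X[k-1] = [1-3i, -6, 1+3i, -4]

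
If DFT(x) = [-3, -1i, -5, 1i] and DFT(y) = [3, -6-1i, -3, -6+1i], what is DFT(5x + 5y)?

By linearity: DFT(5x + 5y) = 5·DFT(x) + 5·DFT(y)
= 5·[-3, -1i, -5, 1i] + 5·[3, -6-1i, -3, -6+1i]

Computing element-wise:
Z[0] = 5·(-3) + 5·(3) = 0
Z[1] = 5·(-1i) + 5·(-6-1i) = -30-10i
Z[2] = 5·(-5) + 5·(-3) = -40
Z[3] = 5·(1i) + 5·(-6+1i) = -30+10i

DFT(5x + 5y) = 5·X + 5·Y = [0, -30-10i, -40, -30+10i]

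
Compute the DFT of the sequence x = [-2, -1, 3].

X[k] = Σ(n=0 to 2) x[n] · ω_3^(nk)
where ω_3 = e^(-2πi/3)

Computing each X[k]:
X[0] = 0
X[1] = -3.0000+3.4641i
X[2] = -3.0000-3.4641i

X = [0, -3.0000+3.4641i, -3.0000-3.4641i]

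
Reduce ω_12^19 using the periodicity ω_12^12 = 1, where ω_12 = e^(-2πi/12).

Since ω_12^12 = 1, powers reduce modulo 12.
19 mod 12 = 7
So ω_12^19 = ω_12^7 = e^(-2πi·7/12)

ω_12^19 = ω_12^7 = -0.8660+0.5000i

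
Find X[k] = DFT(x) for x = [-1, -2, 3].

X[k] = Σ(n=0 to 2) x[n] · ω_3^(nk)
where ω_3 = e^(-2πi/3)

Computing each X[k]:
X[0] = 0
X[1] = -1.5000+4.3301i
X[2] = -1.5000-4.3301i

X = [0, -1.5000+4.3301i, -1.5000-4.3301i]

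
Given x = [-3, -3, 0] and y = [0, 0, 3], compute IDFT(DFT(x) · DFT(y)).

(x ⊛ y)[n] = Σ(m=0 to 2) x[m] · y[(n-m) mod 3]

Computing each output sample:
(x ⊛ y)[0] = -9
(x ⊛ y)[1] = 0
(x ⊛ y)[2] = -9

x ⊛ y = [-9, 0, -9]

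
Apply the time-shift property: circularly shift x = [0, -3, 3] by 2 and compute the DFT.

Time shift by 2: X_shifted[k] = ω_3^(2k) · X[k]
Shifted x = [-3, 3, 0]

DFT(x[n-2]) = [0, -4.5000-2.5981i, -4.5000+2.5981i]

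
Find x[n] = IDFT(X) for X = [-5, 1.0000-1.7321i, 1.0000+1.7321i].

x[n] = (1/3) Σ(k=0 to 2) X[k] · e^(2πikn/3)

Computing each x[n]:
x[0] = -1
x[1] = -1
x[2] = -3

x = [-1, -1, -3]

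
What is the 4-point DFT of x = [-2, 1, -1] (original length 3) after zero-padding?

Original 3-point DFT: [-2, -2.0000-1.7321i, -2.0000+1.7321i]
Zero-padded 4-point DFT provides frequency interpolation.

DFT_4([x, 0, ...]) = [-2, -1-1i, -4, -1+1i]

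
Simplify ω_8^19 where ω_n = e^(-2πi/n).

Since ω_8^8 = 1, powers reduce modulo 8.
19 mod 8 = 3
So ω_8^19 = ω_8^3 = e^(-2πi·3/8)

ω_8^19 = ω_8^3 = -0.7071-0.7071i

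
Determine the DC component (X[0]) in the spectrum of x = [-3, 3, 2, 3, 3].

X[0] = Σ(n=0 to 4) x[n] · ω_5^0 = Σ x[n]
= (-3) + (3) + (2) + (3) + (3)

X[0] = 8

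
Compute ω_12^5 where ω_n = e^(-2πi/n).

ω_12^5 = e^(-2πi·5/12)
= cos(-2π·5/12) + i·sin(-2π·5/12)
= cos(-10π/12) + i·sin(-10π/12)

ω_12^5 = cos(-10π/12) + i·sin(-10π/12) = -0.8660-0.5000i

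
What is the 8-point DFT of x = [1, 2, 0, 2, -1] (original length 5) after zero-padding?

Original 5-point DFT: [4, -0.3090-1.6776i, 0.8090-3.6655i, 0.8090+3.6655i, -0.3090+1.6776i]
Zero-padded 8-point DFT provides frequency interpolation.

DFT_8([x, 0, ...]) = [4, 2.0000-2.8284i, 0, 2.0000-2.8284i, -4, 2.0000+2.8284i, 0, 2.0000+2.8284i]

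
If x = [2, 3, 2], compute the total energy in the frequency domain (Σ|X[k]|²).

Parseval: Σ|x[n]|² = (1/N)Σ|X[k]|², so Σ|X[k]|² = N·Σ|x[n]|² = 3·17.0000

Σ|X[k]|² = N·Σ|x[n]|² = 3·17.0000 = 51.0000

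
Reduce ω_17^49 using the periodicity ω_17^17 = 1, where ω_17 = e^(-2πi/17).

Since ω_17^17 = 1, powers reduce modulo 17.
49 mod 17 = 15
So ω_17^49 = ω_17^15 = e^(-2πi·15/17)

ω_17^49 = ω_17^15 = 0.7390+0.6737i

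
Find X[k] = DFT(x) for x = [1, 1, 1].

X[k] = Σ(n=0 to 2) x[n] · ω_3^(nk)
where ω_3 = e^(-2πi/3)

Computing each X[k]:
X[0] = 3
X[1] = 0
X[2] = 0

X = [3, 0, 0]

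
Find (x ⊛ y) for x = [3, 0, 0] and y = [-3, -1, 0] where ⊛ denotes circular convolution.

(x ⊛ y)[n] = Σ(m=0 to 2) x[m] · y[(n-m) mod 3]

Computing each output sample:
(x ⊛ y)[0] = -9
(x ⊛ y)[1] = -3
(x ⊛ y)[2] = 0

x ⊛ y = [-9, -3, 0]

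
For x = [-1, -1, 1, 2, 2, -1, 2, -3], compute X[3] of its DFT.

X[3] = Σ(n=0 to 7) x[n] · ω_8^(3n) where ω_8 = e^(-2πi/8)
= (-1)·ω_8^0 + (-1)·ω_8^3 + (1)·ω_8^6 + (2)·ω_8^9 + (2)·ω_8^12 + (-1)·ω_8^15 + (2)·ω_8^18 + (-3)·ω_8^21

X[3] = 0.5355-4.5355i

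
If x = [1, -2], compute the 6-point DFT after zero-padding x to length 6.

Original 2-point DFT: [-1, 3]
Zero-padded 6-point DFT provides frequency interpolation.

DFT_6([x, 0, ...]) = [-1, 1.7321i, 2.0000+1.7321i, 3, 2.0000-1.7321i, -1.7321i]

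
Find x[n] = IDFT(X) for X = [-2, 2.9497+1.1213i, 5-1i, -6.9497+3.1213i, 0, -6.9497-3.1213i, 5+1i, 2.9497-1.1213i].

x[n] = (1/8) Σ(k=0 to 7) X[k] · e^(2πikn/8)

Computing each x[n]:
x[0] = 0
x[1] = 1
x[2] = -1
x[3] = -3
x[4] = 2
x[5] = -1
x[6] = -2
x[7] = 2

x = [0, 1, -1, -3, 2, -1, -2, 2]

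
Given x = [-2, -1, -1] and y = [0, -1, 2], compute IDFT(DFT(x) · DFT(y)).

(x ⊛ y)[n] = Σ(m=0 to 2) x[m] · y[(n-m) mod 3]

Computing each output sample:
(x ⊛ y)[0] = -1
(x ⊛ y)[1] = 0
(x ⊛ y)[2] = -3

x ⊛ y = [-1, 0, -3]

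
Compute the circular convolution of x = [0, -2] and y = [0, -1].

(x ⊛ y)[n] = Σ(m=0 to 1) x[m] · y[(n-m) mod 2]

Computing each output sample:
(x ⊛ y)[0] = 2
(x ⊛ y)[1] = 0

x ⊛ y = [2, 0]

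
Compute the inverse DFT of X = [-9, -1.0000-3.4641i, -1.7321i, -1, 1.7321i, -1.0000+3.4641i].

x[n] = (1/6) Σ(k=0 to 5) X[k] · e^(2πikn/6)

Computing each x[n]:
x[0] = -2
x[1] = 0
x[2] = -1
x[3] = -1
x[4] = -2
x[5] = -3

x = [-2, 0, -1, -1, -2, -3]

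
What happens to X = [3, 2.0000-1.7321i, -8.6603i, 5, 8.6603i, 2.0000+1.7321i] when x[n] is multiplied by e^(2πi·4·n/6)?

Modulation property: DFT(ω_6^(-4n)·x[n]) = X[(k-4) mod 6], so circularly shift X by 4 positions.

X[k-4] = [-8.6603i, 5, 8.6603i, 2.0000+1.7321i, 3, 2.0000-1.7321i]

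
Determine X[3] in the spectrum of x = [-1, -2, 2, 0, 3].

X[3] = Σ(n=0 to 4) x[n] · ω_5^(3n) where ω_5 = e^(-2πi/5)
= (-1)·ω_5^0 + (-2)·ω_5^3 + (2)·ω_5^6 + (0)·ω_5^9 + (3)·ω_5^12

X[3] = -1.1910-4.8410i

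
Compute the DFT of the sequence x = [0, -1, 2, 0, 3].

X[k] = Σ(n=0 to 4) x[n] · ω_5^(nk)
where ω_5 = e^(-2πi/5)

Computing each X[k]:
X[0] = 4
X[1] = -1.0000+2.6287i
X[2] = -1.0000+4.2533i
X[3] = -1.0000-4.2533i
X[4] = -1.0000-2.6287i

X = [4, -1.0000+2.6287i, -1.0000+4.2533i, -1.0000-4.2533i, -1.0000-2.6287i]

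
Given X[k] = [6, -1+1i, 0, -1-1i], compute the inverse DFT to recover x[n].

x[n] = (1/4) Σ(k=0 to 3) X[k] · e^(2πikn/4)

Computing each x[n]:
x[0] = 1
x[1] = 1
x[2] = 2
x[3] = 2

x = [1, 1, 2, 2]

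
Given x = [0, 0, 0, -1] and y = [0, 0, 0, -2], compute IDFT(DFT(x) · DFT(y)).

(x ⊛ y)[n] = Σ(m=0 to 3) x[m] · y[(n-m) mod 4]

Computing each output sample:
(x ⊛ y)[0] = 0
(x ⊛ y)[1] = 0
(x ⊛ y)[2] = 2
(x ⊛ y)[3] = 0

x ⊛ y = [0, 0, 2, 0]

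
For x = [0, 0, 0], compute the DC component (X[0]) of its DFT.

X[0] = Σ(n=0 to 2) x[n] · ω_3^0 = Σ x[n]
= (0) + (0) + (0)

X[0] = 0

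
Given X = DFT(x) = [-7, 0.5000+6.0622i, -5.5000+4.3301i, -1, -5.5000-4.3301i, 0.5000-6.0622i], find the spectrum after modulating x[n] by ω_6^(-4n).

Modulation property: DFT(ω_6^(-4n)·x[n]) = X[(k-4) mod 6], so circularly shift X by 4 positions.

X[k-4] = [-5.5000+4.3301i, -1, -5.5000-4.3301i, 0.5000-6.0622i, -7, 0.5000+6.0622i]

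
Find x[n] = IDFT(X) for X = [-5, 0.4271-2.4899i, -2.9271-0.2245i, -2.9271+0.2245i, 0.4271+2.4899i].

x[n] = (1/5) Σ(k=0 to 4) X[k] · e^(2πikn/5)

Computing each x[n]:
x[0] = -2
x[1] = 1
x[2] = -1
x[3] = -2
x[4] = -1

x = [-2, 1, -1, -2, -1]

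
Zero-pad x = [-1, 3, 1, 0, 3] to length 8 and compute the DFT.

Original 5-point DFT: [6, 0.0451-0.5878i, -5.5451+0.9511i, -5.5451-0.9511i, 0.0451+0.5878i]
Zero-padded 8-point DFT provides frequency interpolation.

DFT_8([x, 0, ...]) = [6, -1.8787-3.1213i, 1-3i, -6.1213-1.1213i, 0, -6.1213+1.1213i, 1+3i, -1.8787+3.1213i]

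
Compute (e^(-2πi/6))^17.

Since ω_6^6 = 1, powers reduce modulo 6.
17 mod 6 = 5
So ω_6^17 = ω_6^5 = e^(-2πi·5/6)

ω_6^17 = ω_6^5 = 0.5000+0.8660i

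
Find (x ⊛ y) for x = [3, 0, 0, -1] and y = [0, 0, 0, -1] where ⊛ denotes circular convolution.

(x ⊛ y)[n] = Σ(m=0 to 3) x[m] · y[(n-m) mod 4]

Computing each output sample:
(x ⊛ y)[0] = 0
(x ⊛ y)[1] = 0
(x ⊛ y)[2] = 1
(x ⊛ y)[3] = -3

x ⊛ y = [0, 0, 1, -3]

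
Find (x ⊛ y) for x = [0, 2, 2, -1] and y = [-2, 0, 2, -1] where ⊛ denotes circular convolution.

(x ⊛ y)[n] = Σ(m=0 to 3) x[m] · y[(n-m) mod 4]

Computing each output sample:
(x ⊛ y)[0] = 2
(x ⊛ y)[1] = -8
(x ⊛ y)[2] = -3
(x ⊛ y)[3] = 6

x ⊛ y = [2, -8, -3, 6]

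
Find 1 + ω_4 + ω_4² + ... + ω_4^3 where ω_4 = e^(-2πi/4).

Sum of all nth roots of unity equals 0 for n > 1 (geometric series with r ≠ 1).

0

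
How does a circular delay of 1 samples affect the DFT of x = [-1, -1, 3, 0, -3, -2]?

Time shift by 1: X_shifted[k] = ω_6^(1k) · X[k]
Shifted x = [-2, -1, -1, 3, 0, -3]

DFT(x[n-1]) = [-4, -6.5000-0.8660i, 3.5000-2.5981i, -2, 3.5000+2.5981i, -6.5000+0.8660i]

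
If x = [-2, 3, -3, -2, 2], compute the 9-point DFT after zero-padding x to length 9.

Original 5-point DFT: [-2, 3.5902-0.3633i, -7.5902-1.5388i, -7.5902+1.5388i, 3.5902+0.3633i]
Zero-padded 9-point DFT provides frequency interpolation.

DFT_9([x, 0, ...]) = [-2, -1.1022+2.0741i, 3.8721-2.3748i, -5.0000-6.9282i, -5.7699+0.7472i, -5.7699-0.7472i, -5.0000+6.9282i, 3.8721+2.3748i, -1.1022-2.0741i]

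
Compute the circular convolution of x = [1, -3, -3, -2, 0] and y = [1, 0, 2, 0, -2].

(x ⊛ y)[n] = Σ(m=0 to 4) x[m] · y[(n-m) mod 5]

Computing each output sample:
(x ⊛ y)[0] = 3
(x ⊛ y)[1] = 3
(x ⊛ y)[2] = 3
(x ⊛ y)[3] = -8
(x ⊛ y)[4] = -8

x ⊛ y = [3, 3, 3, -8, -8]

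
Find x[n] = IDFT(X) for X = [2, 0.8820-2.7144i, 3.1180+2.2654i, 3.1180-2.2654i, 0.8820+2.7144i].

x[n] = (1/5) Σ(k=0 to 4) X[k] · e^(2πikn/5)

Computing each x[n]:
x[0] = 2
x[1] = 0
x[2] = 2
x[3] = -1
x[4] = -1

x = [2, 0, 2, -1, -1]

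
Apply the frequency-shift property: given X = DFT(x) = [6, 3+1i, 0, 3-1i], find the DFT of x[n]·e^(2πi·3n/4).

Modulation property: DFT(ω_4^(-3n)·x[n]) = X[(k-3) mod 4], so circularly shift X by 3 positions.

X[k-3] = [3+1i, 0, 3-1i, 6]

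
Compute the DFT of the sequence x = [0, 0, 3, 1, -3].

X[k] = Σ(n=0 to 4) x[n] · ω_5^(nk)
where ω_5 = e^(-2πi/5)

Computing each X[k]:
X[0] = 1
X[1] = -4.1631-4.0287i
X[2] = 3.6631+0.1388i
X[3] = 3.6631-0.1388i
X[4] = -4.1631+4.0287i

X = [1, -4.1631-4.0287i, 3.6631+0.1388i, 3.6631-0.1388i, -4.1631+4.0287i]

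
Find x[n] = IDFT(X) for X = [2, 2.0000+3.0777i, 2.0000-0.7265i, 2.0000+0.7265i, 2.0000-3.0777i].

x[n] = (1/5) Σ(k=0 to 4) X[k] · e^(2πikn/5)

Computing each x[n]:
x[0] = 2
x[1] = -1
x[2] = -1
x[3] = 1
x[4] = 1

x = [2, -1, -1, 1, 1]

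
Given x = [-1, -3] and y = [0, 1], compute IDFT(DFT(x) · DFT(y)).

(x ⊛ y)[n] = Σ(m=0 to 1) x[m] · y[(n-m) mod 2]

Computing each output sample:
(x ⊛ y)[0] = -3
(x ⊛ y)[1] = -1

x ⊛ y = [-3, -1]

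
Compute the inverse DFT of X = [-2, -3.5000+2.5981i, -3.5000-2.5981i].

x[n] = (1/3) Σ(k=0 to 2) X[k] · e^(2πikn/3)

Computing each x[n]:
x[0] = -3
x[1] = -1
x[2] = 2

x = [-3, -1, 2]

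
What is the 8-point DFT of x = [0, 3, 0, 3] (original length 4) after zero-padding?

Original 4-point DFT: [6, 0, -6, 0]
Zero-padded 8-point DFT provides frequency interpolation.

DFT_8([x, 0, ...]) = [6, -4.2426i, 0, -4.2426i, -6, 4.2426i, 0, 4.2426i]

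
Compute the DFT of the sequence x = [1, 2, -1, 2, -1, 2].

X[k] = Σ(n=0 to 5) x[n] · ω_6^(nk)
where ω_6 = e^(-2πi/6)

Computing each X[k]:
X[0] = 5
X[1] = 2
X[2] = 2
X[3] = -7
X[4] = 2
X[5] = 2

X = [5, 2, 2, -7, 2, 2]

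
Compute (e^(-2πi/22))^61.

Since ω_22^22 = 1, powers reduce modulo 22.
61 mod 22 = 17
So ω_22^61 = ω_22^17 = e^(-2πi·17/22)

ω_22^61 = ω_22^17 = 0.1423+0.9898i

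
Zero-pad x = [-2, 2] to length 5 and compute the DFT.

Original 2-point DFT: [0, -4]
Zero-padded 5-point DFT provides frequency interpolation.

DFT_5([x, 0, ...]) = [0, -1.3820-1.9021i, -3.6180-1.1756i, -3.6180+1.1756i, -1.3820+1.9021i]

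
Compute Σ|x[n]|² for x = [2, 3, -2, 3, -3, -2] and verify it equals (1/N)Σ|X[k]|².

Time domain:
Σ|x[n]|² = |2|² + |3|² + |-2|² + |3|² + |-3|² + |-2|² = 39.0000

Frequency domain:
(1/6)Σ|X[k]|² = (1/6)(|1|² + |2.0000-5.1962i|² + |7.0000-3.4641i|² + |-7|² + |7.0000+3.4641i|² + |2.0000+5.1962i|²) = (1/6)·234.0000 = 39.0000

Both sides agree, confirming Parseval's theorem.

Σ|x[n]|² = (1/N)Σ|X[k]|² = 39.0000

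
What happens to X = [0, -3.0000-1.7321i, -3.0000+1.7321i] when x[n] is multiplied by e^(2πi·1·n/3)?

Modulation property: DFT(ω_3^(-1n)·x[n]) = X[(k-1) mod 3], so circularly shift X by 1 positions.

X[k-1] = [-3.0000+1.7321i, 0, -3.0000-1.7321i]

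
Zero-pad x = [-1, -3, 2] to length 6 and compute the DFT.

Original 3-point DFT: [-2, -0.5000+4.3301i, -0.5000-4.3301i]
Zero-padded 6-point DFT provides frequency interpolation.

DFT_6([x, 0, ...]) = [-2, -3.5000+0.8660i, -0.5000+4.3301i, 4, -0.5000-4.3301i, -3.5000-0.8660i]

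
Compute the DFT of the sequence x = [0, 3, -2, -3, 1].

X[k] = Σ(n=0 to 4) x[n] · ω_5^(nk)
where ω_5 = e^(-2πi/5)

Computing each X[k]:
X[0] = -1
X[1] = 5.2812-2.4899i
X[2] = -4.7812-0.2245i
X[3] = -4.7812+0.2245i
X[4] = 5.2812+2.4899i

X = [-1, 5.2812-2.4899i, -4.7812-0.2245i, -4.7812+0.2245i, 5.2812+2.4899i]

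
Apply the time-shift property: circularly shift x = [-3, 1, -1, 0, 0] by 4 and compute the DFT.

Time shift by 4: X_shifted[k] = ω_5^(4k) · X[k]
Shifted x = [1, -1, 0, 0, -3]

DFT(x[n-4]) = [-3, -0.2361-1.9021i, 4.2361-1.1756i, 4.2361+1.1756i, -0.2361+1.9021i]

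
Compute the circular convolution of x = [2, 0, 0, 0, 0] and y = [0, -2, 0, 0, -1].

(x ⊛ y)[n] = Σ(m=0 to 4) x[m] · y[(n-m) mod 5]

Computing each output sample:
(x ⊛ y)[0] = 0
(x ⊛ y)[1] = -4
(x ⊛ y)[2] = 0
(x ⊛ y)[3] = 0
(x ⊛ y)[4] = -2

x ⊛ y = [0, -4, 0, 0, -2]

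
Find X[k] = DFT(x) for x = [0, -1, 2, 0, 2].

X[k] = Σ(n=0 to 4) x[n] · ω_5^(nk)
where ω_5 = e^(-2πi/5)

Computing each X[k]:
X[0] = 3
X[1] = -1.3090+1.6776i
X[2] = -0.1910+3.6655i
X[3] = -0.1910-3.6655i
X[4] = -1.3090-1.6776i

X = [3, -1.3090+1.6776i, -0.1910+3.6655i, -0.1910-3.6655i, -1.3090-1.6776i]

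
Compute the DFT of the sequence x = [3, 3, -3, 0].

X[k] = Σ(n=0 to 3) x[n] · ω_4^(nk)
where ω_4 = e^(-2πi/4)

Computing each X[k]:
X[0] = 3
X[1] = 6-3i
X[2] = -3
X[3] = 6+3i

X = [3, 6-3i, -3, 6+3i]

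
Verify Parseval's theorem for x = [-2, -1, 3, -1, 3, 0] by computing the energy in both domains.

Time domain:
Σ|x[n]|² = |-2|² + |-1|² + |3|² + |-1|² + |3|² + |0|² = 24.0000

Frequency domain:
(1/6)Σ|X[k]|² = (1/6)(|2|² + |-4.5000+0.8660i|² + |-5.5000+0.8660i|² + |6|² + |-5.5000-0.8660i|² + |-4.5000-0.8660i|²) = (1/6)·144.0000 = 24.0000

Both sides agree, confirming Parseval's theorem.

Σ|x[n]|² = (1/N)Σ|X[k]|² = 24.0000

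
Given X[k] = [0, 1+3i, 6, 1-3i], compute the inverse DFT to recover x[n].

x[n] = (1/4) Σ(k=0 to 3) X[k] · e^(2πikn/4)

Computing each x[n]:
x[0] = 2
x[1] = -3
x[2] = 1
x[3] = 0

x = [2, -3, 1, 0]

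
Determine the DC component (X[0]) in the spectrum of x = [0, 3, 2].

X[0] = Σ(n=0 to 2) x[n] · ω_3^0 = Σ x[n]
= (0) + (3) + (2)

X[0] = 5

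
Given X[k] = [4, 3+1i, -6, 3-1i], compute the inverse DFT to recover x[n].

x[n] = (1/4) Σ(k=0 to 3) X[k] · e^(2πikn/4)

Computing each x[n]:
x[0] = 1
x[1] = 2
x[2] = -2
x[3] = 3

x = [1, 2, -2, 3]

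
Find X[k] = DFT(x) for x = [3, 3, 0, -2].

X[k] = Σ(n=0 to 3) x[n] · ω_4^(nk)
where ω_4 = e^(-2πi/4)

Computing each X[k]:
X[0] = 4
X[1] = 3-5i
X[2] = 2
X[3] = 3+5i

X = [4, 3-5i, 2, 3+5i]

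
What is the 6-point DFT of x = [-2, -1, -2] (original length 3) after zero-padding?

Original 3-point DFT: [-5, -0.5000-0.8660i, -0.5000+0.8660i]
Zero-padded 6-point DFT provides frequency interpolation.

DFT_6([x, 0, ...]) = [-5, -1.5000+2.5981i, -0.5000-0.8660i, -3, -0.5000+0.8660i, -1.5000-2.5981i]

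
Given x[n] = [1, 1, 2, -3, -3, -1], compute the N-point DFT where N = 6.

X[k] = Σ(n=0 to 5) x[n] · ω_6^(nk)
where ω_6 = e^(-2πi/6)

Computing each X[k]:
X[0] = -3
X[1] = 4.5000-6.0622i
X[2] = -1.5000+2.5981i
X[3] = 3
X[4] = -1.5000-2.5981i
X[5] = 4.5000+6.0622i

X = [-3, 4.5000-6.0622i, -1.5000+2.5981i, 3, -1.5000-2.5981i, 4.5000+6.0622i]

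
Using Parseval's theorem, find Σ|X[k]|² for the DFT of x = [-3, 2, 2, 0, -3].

Parseval: Σ|x[n]|² = (1/N)Σ|X[k]|², so Σ|X[k]|² = N·Σ|x[n]|² = 5·26.0000

Σ|X[k]|² = N·Σ|x[n]|² = 5·26.0000 = 130.0000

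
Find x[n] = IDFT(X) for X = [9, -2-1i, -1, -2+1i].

x[n] = (1/4) Σ(k=0 to 3) X[k] · e^(2πikn/4)

Computing each x[n]:
x[0] = 1
x[1] = 3
x[2] = 3
x[3] = 2

x = [1, 3, 3, 2]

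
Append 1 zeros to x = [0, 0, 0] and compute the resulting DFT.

Original 3-point DFT: [0, 0, 0]
Zero-padded 4-point DFT provides frequency interpolation.

DFT_4([x, 0, ...]) = [0, 0, 0, 0]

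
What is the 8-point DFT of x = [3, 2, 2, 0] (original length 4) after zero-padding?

Original 4-point DFT: [7, 1-2i, 3, 1+2i]
Zero-padded 8-point DFT provides frequency interpolation.

DFT_8([x, 0, ...]) = [7, 4.4142-3.4142i, 1-2i, 1.5858+0.5858i, 3, 1.5858-0.5858i, 1+2i, 4.4142+3.4142i]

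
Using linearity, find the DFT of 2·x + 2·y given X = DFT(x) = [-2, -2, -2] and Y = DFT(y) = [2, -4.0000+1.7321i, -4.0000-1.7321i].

By linearity: DFT(2x + 2y) = 2·DFT(x) + 2·DFT(y)
= 2·[-2, -2, -2] + 2·[2, -4.0000+1.7321i, -4.0000-1.7321i]

Computing element-wise:
Z[0] = 2·(-2) + 2·(2) = 0
Z[1] = 2·(-2) + 2·(-4.0000+1.7321i) = -12.0000+3.4642i
Z[2] = 2·(-2) + 2·(-4.0000-1.7321i) = -12.0000-3.4642i

DFT(2x + 2y) = 2·X + 2·Y = [0, -12.0000+3.4642i, -12.0000-3.4642i]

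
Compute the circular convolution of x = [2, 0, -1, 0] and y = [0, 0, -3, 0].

(x ⊛ y)[n] = Σ(m=0 to 3) x[m] · y[(n-m) mod 4]

Computing each output sample:
(x ⊛ y)[0] = 3
(x ⊛ y)[1] = 0
(x ⊛ y)[2] = -6
(x ⊛ y)[3] = 0

x ⊛ y = [3, 0, -6, 0]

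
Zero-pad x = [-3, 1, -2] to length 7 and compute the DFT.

Original 3-point DFT: [-4, -2.5000-2.5981i, -2.5000+2.5981i]
Zero-padded 7-point DFT provides frequency interpolation.

DFT_7([x, 0, ...]) = [-4, -1.9315+1.1680i, -1.4206-1.8427i, -5.1479-1.9975i, -5.1479+1.9975i, -1.4206+1.8427i, -1.9315-1.1680i]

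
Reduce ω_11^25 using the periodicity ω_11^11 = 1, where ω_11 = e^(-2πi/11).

Since ω_11^11 = 1, powers reduce modulo 11.
25 mod 11 = 3
So ω_11^25 = ω_11^3 = e^(-2πi·3/11)

ω_11^25 = ω_11^3 = -0.1423-0.9898i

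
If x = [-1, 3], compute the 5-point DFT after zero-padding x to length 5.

Original 2-point DFT: [2, -4]
Zero-padded 5-point DFT provides frequency interpolation.

DFT_5([x, 0, ...]) = [2, -0.0729-2.8532i, -3.4271-1.7634i, -3.4271+1.7634i, -0.0729+2.8532i]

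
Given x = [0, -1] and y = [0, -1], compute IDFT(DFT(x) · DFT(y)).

(x ⊛ y)[n] = Σ(m=0 to 1) x[m] · y[(n-m) mod 2]

Computing each output sample:
(x ⊛ y)[0] = 1
(x ⊛ y)[1] = 0

x ⊛ y = [1, 0]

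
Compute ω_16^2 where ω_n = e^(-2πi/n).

ω_16^2 = e^(-2πi·2/16)
= cos(-2π·2/16) + i·sin(-2π·2/16)
= cos(-4π/16) + i·sin(-4π/16)

ω_16^2 = cos(-4π/16) + i·sin(-4π/16) = 0.7071-0.7071i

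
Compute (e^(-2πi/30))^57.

Since ω_30^30 = 1, powers reduce modulo 30.
57 mod 30 = 27
So ω_30^57 = ω_30^27 = e^(-2πi·27/30)

ω_30^57 = ω_30^27 = 0.8090+0.5878i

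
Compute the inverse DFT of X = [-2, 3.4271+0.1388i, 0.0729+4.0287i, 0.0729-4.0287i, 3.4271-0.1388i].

x[n] = (1/5) Σ(k=0 to 4) X[k] · e^(2πikn/5)

Computing each x[n]:
x[0] = 1
x[1] = -1
x[2] = 0
x[3] = -3
x[4] = 1

x = [1, -1, 0, -3, 1]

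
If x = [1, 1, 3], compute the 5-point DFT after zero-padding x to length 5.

Original 3-point DFT: [5, -1.0000+1.7321i, -1.0000-1.7321i]
Zero-padded 5-point DFT provides frequency interpolation.

DFT_5([x, 0, ...]) = [5, -1.1180-2.7144i, 1.1180+2.2654i, 1.1180-2.2654i, -1.1180+2.7144i]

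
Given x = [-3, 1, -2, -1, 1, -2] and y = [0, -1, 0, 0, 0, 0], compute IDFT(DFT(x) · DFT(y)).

(x ⊛ y)[n] = Σ(m=0 to 5) x[m] · y[(n-m) mod 6]

Computing each output sample:
(x ⊛ y)[0] = 2
(x ⊛ y)[1] = 3
(x ⊛ y)[2] = -1
(x ⊛ y)[3] = 2
(x ⊛ y)[4] = 1
(x ⊛ y)[5] = -1

x ⊛ y = [2, 3, -1, 2, 1, -1]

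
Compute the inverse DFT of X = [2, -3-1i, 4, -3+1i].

x[n] = (1/4) Σ(k=0 to 3) X[k] · e^(2πikn/4)

Computing each x[n]:
x[0] = 0
x[1] = 0
x[2] = 3
x[3] = -1

x = [0, 0, 3, -1]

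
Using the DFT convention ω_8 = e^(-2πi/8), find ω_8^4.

ω_8^4 = e^(-2πi·4/8)
= cos(-2π·4/8) + i·sin(-2π·4/8)
= cos(-8π/8) + i·sin(-8π/8)

ω_8^4 = cos(-8π/8) + i·sin(-8π/8) = -1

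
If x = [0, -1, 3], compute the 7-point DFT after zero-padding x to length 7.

Original 3-point DFT: [2, -1.0000+3.4641i, -1.0000-3.4641i]
Zero-padded 7-point DFT provides frequency interpolation.

DFT_7([x, 0, ...]) = [2, -1.2911-2.1430i, -2.4804+2.2766i, 2.7714+2.7794i, 2.7714-2.7794i, -2.4804-2.2766i, -1.2911+2.1430i]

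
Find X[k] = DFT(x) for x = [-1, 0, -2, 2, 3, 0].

X[k] = Σ(n=0 to 5) x[n] · ω_6^(nk)
where ω_6 = e^(-2πi/6)

Computing each X[k]:
X[0] = 2
X[1] = -3.5000+4.3301i
X[2] = 0.5000-4.3301i
X[3] = -2
X[4] = 0.5000+4.3301i
X[5] = -3.5000-4.3301i

X = [2, -3.5000+4.3301i, 0.5000-4.3301i, -2, 0.5000+4.3301i, -3.5000-4.3301i]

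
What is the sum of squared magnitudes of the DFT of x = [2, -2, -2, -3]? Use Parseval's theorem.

Parseval: Σ|x[n]|² = (1/N)Σ|X[k]|², so Σ|X[k]|² = N·Σ|x[n]|² = 4·21.0000

Σ|X[k]|² = N·Σ|x[n]|² = 4·21.0000 = 84.0000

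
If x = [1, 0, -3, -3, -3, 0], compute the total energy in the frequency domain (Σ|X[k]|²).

Parseval: Σ|x[n]|² = (1/N)Σ|X[k]|², so Σ|X[k]|² = N·Σ|x[n]|² = 6·28.0000

Σ|X[k]|² = N·Σ|x[n]|² = 6·28.0000 = 168.0000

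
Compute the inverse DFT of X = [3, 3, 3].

x[n] = (1/3) Σ(k=0 to 2) X[k] · e^(2πikn/3)

Computing each x[n]:
x[0] = 3
x[1] = 0
x[2] = 0

x = [3, 0, 0]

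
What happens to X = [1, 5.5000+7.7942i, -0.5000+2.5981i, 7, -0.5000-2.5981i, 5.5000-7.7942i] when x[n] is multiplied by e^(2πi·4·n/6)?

Modulation property: DFT(ω_6^(-4n)·x[n]) = X[(k-4) mod 6], so circularly shift X by 4 positions.

X[k-4] = [-0.5000+2.5981i, 7, -0.5000-2.5981i, 5.5000-7.7942i, 1, 5.5000+7.7942i]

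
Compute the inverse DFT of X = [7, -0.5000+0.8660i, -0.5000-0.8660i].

x[n] = (1/3) Σ(k=0 to 2) X[k] · e^(2πikn/3)

Computing each x[n]:
x[0] = 2
x[1] = 2
x[2] = 3

x = [2, 2, 3]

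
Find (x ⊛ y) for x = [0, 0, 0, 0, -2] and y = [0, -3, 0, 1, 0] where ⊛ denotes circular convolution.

(x ⊛ y)[n] = Σ(m=0 to 4) x[m] · y[(n-m) mod 5]

Computing each output sample:
(x ⊛ y)[0] = 6
(x ⊛ y)[1] = 0
(x ⊛ y)[2] = -2
(x ⊛ y)[3] = 0
(x ⊛ y)[4] = 0

x ⊛ y = [6, 0, -2, 0, 0]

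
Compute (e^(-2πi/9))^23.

Since ω_9^9 = 1, powers reduce modulo 9.
23 mod 9 = 5
So ω_9^23 = ω_9^5 = e^(-2πi·5/9)

ω_9^23 = ω_9^5 = -0.9397+0.3420i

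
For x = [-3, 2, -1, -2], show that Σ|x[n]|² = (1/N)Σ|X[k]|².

Time domain:
Σ|x[n]|² = |-3|² + |2|² + |-1|² + |-2|² = 18.0000

Frequency domain:
(1/4)Σ|X[k]|² = (1/4)(|-4|² + |-2-4i|² + |-4|² + |-2+4i|²) = (1/4)·72.0000 = 18.0000

Both sides agree, confirming Parseval's theorem.

Σ|x[n]|² = (1/N)Σ|X[k]|² = 18.0000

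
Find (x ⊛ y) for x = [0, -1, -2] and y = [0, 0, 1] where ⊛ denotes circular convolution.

(x ⊛ y)[n] = Σ(m=0 to 2) x[m] · y[(n-m) mod 3]

Computing each output sample:
(x ⊛ y)[0] = -1
(x ⊛ y)[1] = -2
(x ⊛ y)[2] = 0

x ⊛ y = [-1, -2, 0]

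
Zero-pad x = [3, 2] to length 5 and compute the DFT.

Original 2-point DFT: [5, 1]
Zero-padded 5-point DFT provides frequency interpolation.

DFT_5([x, 0, ...]) = [5, 3.6180-1.9021i, 1.3820-1.1756i, 1.3820+1.1756i, 3.6180+1.9021i]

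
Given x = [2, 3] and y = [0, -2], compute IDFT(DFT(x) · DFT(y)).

(x ⊛ y)[n] = Σ(m=0 to 1) x[m] · y[(n-m) mod 2]

Computing each output sample:
(x ⊛ y)[0] = -6
(x ⊛ y)[1] = -4

x ⊛ y = [-6, -4]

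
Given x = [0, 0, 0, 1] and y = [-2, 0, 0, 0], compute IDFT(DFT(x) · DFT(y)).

(x ⊛ y)[n] = Σ(m=0 to 3) x[m] · y[(n-m) mod 4]

Computing each output sample:
(x ⊛ y)[0] = 0
(x ⊛ y)[1] = 0
(x ⊛ y)[2] = 0
(x ⊛ y)[3] = -2

x ⊛ y = [0, 0, 0, -2]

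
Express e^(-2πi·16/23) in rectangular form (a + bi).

ω_23^16 = e^(-2πi·16/23)
= cos(-2π·16/23) + i·sin(-2π·16/23)
= cos(-32π/23) + i·sin(-32π/23)

ω_23^16 = cos(-32π/23) + i·sin(-32π/23) = -0.3349+0.9423i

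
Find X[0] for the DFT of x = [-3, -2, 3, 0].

X[0] = Σ(n=0 to 3) x[n] · ω_4^0 = Σ x[n]
= (-3) + (-2) + (3) + (0)

X[0] = -2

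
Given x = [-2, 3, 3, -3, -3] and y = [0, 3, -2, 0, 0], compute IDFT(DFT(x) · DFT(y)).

(x ⊛ y)[n] = Σ(m=0 to 4) x[m] · y[(n-m) mod 5]

Computing each output sample:
(x ⊛ y)[0] = -3
(x ⊛ y)[1] = 0
(x ⊛ y)[2] = 13
(x ⊛ y)[3] = 3
(x ⊛ y)[4] = -15

x ⊛ y = [-3, 0, 13, 3, -15]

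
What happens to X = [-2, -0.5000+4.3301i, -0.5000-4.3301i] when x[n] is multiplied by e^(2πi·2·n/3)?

Modulation property: DFT(ω_3^(-2n)·x[n]) = X[(k-2) mod 3], so circularly shift X by 2 positions.

X[k-2] = [-0.5000+4.3301i, -0.5000-4.3301i, -2]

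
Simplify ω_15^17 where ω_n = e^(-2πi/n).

Since ω_15^15 = 1, powers reduce modulo 15.
17 mod 15 = 2
So ω_15^17 = ω_15^2 = e^(-2πi·2/15)

ω_15^17 = ω_15^2 = 0.6691-0.7431i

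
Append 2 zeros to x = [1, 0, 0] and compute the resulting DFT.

Original 3-point DFT: [1, 1, 1]
Zero-padded 5-point DFT provides frequency interpolation.

DFT_5([x, 0, ...]) = [1, 1, 1, 1, 1]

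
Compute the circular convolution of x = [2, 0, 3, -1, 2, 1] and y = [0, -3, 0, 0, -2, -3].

(x ⊛ y)[n] = Σ(m=0 to 5) x[m] · y[(n-m) mod 6]

Computing each output sample:
(x ⊛ y)[0] = -9
(x ⊛ y)[1] = -13
(x ⊛ y)[2] = -1
(x ⊛ y)[3] = -17
(x ⊛ y)[4] = -4
(x ⊛ y)[5] = -12

x ⊛ y = [-9, -13, -1, -17, -4, -12]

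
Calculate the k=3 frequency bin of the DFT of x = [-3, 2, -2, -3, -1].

X[3] = Σ(n=0 to 4) x[n] · ω_5^(3n) where ω_5 = e^(-2πi/5)
= (-3)·ω_5^0 + (2)·ω_5^3 + (-2)·ω_5^6 + (-3)·ω_5^9 + (-1)·ω_5^12

X[3] = -5.3541+0.8123i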